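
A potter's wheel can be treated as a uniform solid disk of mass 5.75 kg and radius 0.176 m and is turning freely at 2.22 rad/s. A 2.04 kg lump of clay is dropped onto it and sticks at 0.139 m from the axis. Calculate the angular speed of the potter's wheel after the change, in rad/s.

The added mass arrives with no angular momentum about the axis, and any external torque about the axis is negligible, so the system's angular momentum is conserved.
I_p = ½(5.75)(0.176)² = 0.08906 kg·m².
Added inertia Σmr² = (2.04)(0.139)² = 0.03941 kg·m²; I_f = 0.08906 + 0.03941 = 0.1285 kg·m².
ω_f = I_p ω_i / I_f = (0.08906)(2.22) / 0.1285 = 1.539 rad/s.

ω_f ≈ 1.54 rad/s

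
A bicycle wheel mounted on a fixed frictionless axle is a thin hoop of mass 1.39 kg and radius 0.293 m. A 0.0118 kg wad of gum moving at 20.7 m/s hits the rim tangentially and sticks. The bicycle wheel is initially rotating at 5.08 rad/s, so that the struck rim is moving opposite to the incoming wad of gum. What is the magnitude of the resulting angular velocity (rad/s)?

|ω_f| ≈ 4.44 rad/s

The axle reaction passes through the axle and exerts no torque about it; angular momentum about the axle is conserved through the impact.
I_p = (1.39)(0.293)² = 0.1193 kg·m². Taking the sense of the wad of gum's angular momentum as positive, L_{wad} = m v R = (0.0118)(20.7)(0.293) = 0.07157 kg·m²/s.
L_i = −I_p ω_p + m v R = −(0.1193)(5.08) + 0.07157 = -0.5346 kg·m²/s.
After sticking, I_f = I_p + m R² = 0.1193 + (0.0118)(0.293)² = 0.1203 kg·m².
ω_f = L_i / I_f = -0.5346 / 0.1203 = -4.443 rad/s.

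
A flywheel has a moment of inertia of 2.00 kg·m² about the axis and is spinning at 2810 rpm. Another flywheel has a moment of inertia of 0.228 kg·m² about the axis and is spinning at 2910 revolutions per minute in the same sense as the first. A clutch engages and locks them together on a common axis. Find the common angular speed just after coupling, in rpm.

|ω_f| ≈ 2820 rpm

No external torque acts about the common axis, so total angular momentum is conserved.
Taking A's sense as positive: L = (2.000)(2810) + (0.2280)(2910) = 6283 kg·m²·rpm.
Combined I = 2.000 + 0.2280 = 2.228 kg·m².
ω_f = L / I = 6283 / 2.228 = 2820 rpm.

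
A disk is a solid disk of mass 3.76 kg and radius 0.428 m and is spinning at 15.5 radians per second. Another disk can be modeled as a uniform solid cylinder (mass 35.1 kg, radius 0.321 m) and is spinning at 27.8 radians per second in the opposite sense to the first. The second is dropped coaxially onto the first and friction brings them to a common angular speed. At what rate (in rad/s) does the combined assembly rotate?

No external torque acts about the common axis, so total angular momentum is conserved.
Moments of inertia: I_A = ½(3.76)(0.428)² = 0.3444 kg·m²; I_B = ½(35.1)(0.321)² = 1.808 kg·m².
Taking A's sense as positive: L = (0.3444)(15.5) − (1.808)(27.8) = -44.93 kg·m²·rad/s.
Combined I = 0.3444 + 1.808 = 2.153 kg·m².
ω_f = L / I = -44.93 / 2.153 = -20.87 rad/s.

|ω_f| ≈ 20.9 rad/s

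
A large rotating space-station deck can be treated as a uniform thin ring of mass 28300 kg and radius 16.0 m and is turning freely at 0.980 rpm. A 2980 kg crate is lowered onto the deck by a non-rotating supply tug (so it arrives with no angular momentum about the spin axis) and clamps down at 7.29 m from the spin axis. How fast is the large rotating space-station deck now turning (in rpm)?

No external torque acts about the spin axis; L_before = L_after.
I_p = (28300)(16.0)² = 7.245e+06 kg·m².
Added inertia Σmr² = (2980)(7.29)² = 1.584e+05 kg·m²; I_f = 7.245e+06 + 1.584e+05 = 7.403e+06 kg·m².
ω_f = I_p ω_i / I_f = (7.245e+06)(0.980) / 7.403e+06 = 0.9590 rpm.

ω_f ≈ 0.959 rpm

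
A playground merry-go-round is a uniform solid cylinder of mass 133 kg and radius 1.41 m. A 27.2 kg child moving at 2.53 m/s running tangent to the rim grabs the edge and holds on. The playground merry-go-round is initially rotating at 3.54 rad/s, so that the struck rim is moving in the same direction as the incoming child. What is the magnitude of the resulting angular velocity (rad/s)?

|ω_f| ≈ 3.03 rad/s

The axle reaction passes through the axle and exerts no torque about it; angular momentum about the axle is conserved through the impact.
I_p = ½(133)(1.41)² = 132.2 kg·m². Taking the sense of the child's angular momentum as positive, L_{child} = m v R = (27.2)(2.53)(1.41) = 97.03 kg·m²/s.
L_i = +I_p ω_p + m v R = +(132.2)(3.54) + 97.03 = 565.0 kg·m²/s.
After sticking, I_f = I_p + m R² = 132.2 + (27.2)(1.41)² = 186.3 kg·m².
ω_f = L_i / I_f = 565.0 / 186.3 = 3.033 rad/s.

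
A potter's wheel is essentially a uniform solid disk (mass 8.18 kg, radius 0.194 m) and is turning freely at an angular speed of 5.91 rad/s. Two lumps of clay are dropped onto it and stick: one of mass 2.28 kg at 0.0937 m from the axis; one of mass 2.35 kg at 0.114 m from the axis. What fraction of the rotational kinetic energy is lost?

fraction ≈ 0.247

No external torque acts about the axis; L_before = L_after.
I_p = ½(8.18)(0.194)² = 0.1539 kg·m².
Added inertia Σmr² = (2.28)(0.0937)² + (2.35)(0.114)² = 0.05056 kg·m²; I_f = 0.1539 + 0.05056 = 0.2045 kg·m².
ω_f = I_p ω_i / I_f = (0.1539)(5.91) / 0.2045 = 4.449 rad/s.
KE_i = ½(0.1539)(5.910 rad/s)² = 2.688 J; KE_f = ½(0.2045)(4.449)² = 2.024 J.
Fraction lost = 0.2472.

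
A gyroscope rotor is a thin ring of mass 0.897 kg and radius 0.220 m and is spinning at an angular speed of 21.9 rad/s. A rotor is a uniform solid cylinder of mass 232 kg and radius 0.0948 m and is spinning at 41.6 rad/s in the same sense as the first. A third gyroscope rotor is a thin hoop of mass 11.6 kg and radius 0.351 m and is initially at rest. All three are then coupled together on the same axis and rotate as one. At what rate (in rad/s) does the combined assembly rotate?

|ω_f| ≈ 17.6 rad/s

No external torque acts about the common axis, so total angular momentum is conserved.
Moments of inertia: I_A = (0.897)(0.220)² = 0.04341 kg·m²; I_B = ½(232)(0.0948)² = 1.042 kg·m²; I_C = (11.6)(0.351)² = 1.429 kg·m².
Taking A's sense as positive: L = (0.04341)(21.9) + (1.042)(41.6) = 44.32 kg·m²·rad/s.
Combined I = 0.04341 + 1.042 + 1.429 = 2.515 kg·m².
ω_f = L / I = 44.32 / 2.515 = 17.62 rad/s.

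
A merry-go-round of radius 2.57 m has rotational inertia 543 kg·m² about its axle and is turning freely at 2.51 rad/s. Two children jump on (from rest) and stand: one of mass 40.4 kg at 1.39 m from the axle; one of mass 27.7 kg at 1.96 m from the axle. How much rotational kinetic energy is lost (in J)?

The added mass arrives with no angular momentum about the axle, and any external torque about the axle is negligible, so the system's angular momentum is conserved.
Added inertia Σmr² = (40.4)(1.39)² + (27.7)(1.96)² = 184.5 kg·m²; I_f = 543.0 + 184.5 = 727.5 kg·m².
ω_f = I_p ω_i / I_f = (543.0)(2.51) / 727.5 = 1.874 rad/s.
KE_i = ½(543.0)(2.510 rad/s)² = 1710 J; KE_f = ½(727.5)(1.874)² = 1277 J.

energy lost ≈ 434 J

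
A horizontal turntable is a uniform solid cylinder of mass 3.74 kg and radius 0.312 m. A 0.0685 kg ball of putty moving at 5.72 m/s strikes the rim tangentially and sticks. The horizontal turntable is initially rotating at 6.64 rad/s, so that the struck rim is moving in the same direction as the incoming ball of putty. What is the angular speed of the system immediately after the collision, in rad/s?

|ω_f| ≈ 7.05 rad/s

About the axle the impulsive forces during the collision are internal, so angular momentum about that axis is conserved.
I_p = ½(3.74)(0.312)² = 0.1820 kg·m². Taking the sense of the ball of putty's angular momentum as positive, L_{ball} = m v R = (0.0685)(5.72)(0.312) = 0.1222 kg·m²/s.
L_i = +I_p ω_p + m v R = +(0.1820)(6.64) + 0.1222 = 1.331 kg·m²/s.
After sticking, I_f = I_p + m R² = 0.1820 + (0.0685)(0.312)² = 0.1887 kg·m².
ω_f = L_i / I_f = 1.331 / 0.1887 = 7.053 rad/s.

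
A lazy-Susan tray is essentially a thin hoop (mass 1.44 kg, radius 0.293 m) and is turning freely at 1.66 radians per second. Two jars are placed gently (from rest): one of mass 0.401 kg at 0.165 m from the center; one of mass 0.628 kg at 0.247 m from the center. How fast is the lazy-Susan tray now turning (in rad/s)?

ω_f ≈ 1.19 rad/s

No external torque acts about the center; L_before = L_after.
I_p = (1.44)(0.293)² = 0.1236 kg·m².
Added inertia Σmr² = (0.401)(0.165)² + (0.628)(0.247)² = 0.04923 kg·m²; I_f = 0.1236 + 0.04923 = 0.1729 kg·m².
ω_f = I_p ω_i / I_f = (0.1236)(1.66) / 0.1729 = 1.187 rad/s.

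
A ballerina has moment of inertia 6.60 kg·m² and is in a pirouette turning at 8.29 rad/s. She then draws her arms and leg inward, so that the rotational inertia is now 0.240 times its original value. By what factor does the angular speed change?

ω₂/ω₁ ≈ 4.17

Angular momentum about the spin axis is conserved since the torque about it is zero.
I₂ = 0.240 × 6.60 = 1.584 kg·m².
ω₂/ω₁ = I₁/I₂ = 6.600 / 1.584 = 4.167.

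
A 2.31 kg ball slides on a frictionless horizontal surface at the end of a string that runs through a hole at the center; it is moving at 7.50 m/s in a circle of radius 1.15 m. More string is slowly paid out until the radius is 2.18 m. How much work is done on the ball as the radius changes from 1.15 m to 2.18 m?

W ≈ -46.9 J

Central (radial) force ⇒ zero torque about the center ⇒ m v r is constant.
v₂ = v₁ r₁ / r₂ = (7.50)(1.15) / (2.18) = 3.956 m/s.
W = ΔKE = ½m(v₂² − v₁²) = -46.89 J.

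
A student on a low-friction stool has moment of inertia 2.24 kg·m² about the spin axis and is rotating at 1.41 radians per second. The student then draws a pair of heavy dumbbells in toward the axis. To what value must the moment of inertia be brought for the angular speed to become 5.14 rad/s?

Angular momentum about the spin axis is conserved since the torque about it is zero.
I₂ = I₁ω₁ / ω₂ = (2.24)(1.41) / (5.14) = 0.6145 kg·m².

I₂ ≈ 0.614 kg·m²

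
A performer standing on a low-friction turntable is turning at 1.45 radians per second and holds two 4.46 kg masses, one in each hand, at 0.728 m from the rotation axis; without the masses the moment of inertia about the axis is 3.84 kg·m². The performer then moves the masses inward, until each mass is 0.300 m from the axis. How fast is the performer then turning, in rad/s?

ω₂ ≈ 2.68 rad/s

No external torque acts about the spin axis, so angular momentum is conserved.
I₁ = 3.84 + 2(4.46)(0.728)² = 8.567 kg·m²; I₂ = 3.84 + 2(4.46)(0.300)² = 4.643 kg·m².
ω₂ = I₁ω₁ / I₂ = (8.567)(1.45 rad/s) / (4.643) = 2.676 rad/s.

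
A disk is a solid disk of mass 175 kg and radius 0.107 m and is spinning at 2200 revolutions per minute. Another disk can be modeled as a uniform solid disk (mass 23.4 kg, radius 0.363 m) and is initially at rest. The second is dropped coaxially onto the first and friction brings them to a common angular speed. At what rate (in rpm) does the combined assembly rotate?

No external torque acts about the common axis, so total angular momentum is conserved.
Moments of inertia: I_A = ½(175)(0.107)² = 1.002 kg·m²; I_B = ½(23.4)(0.363)² = 1.542 kg·m².
Taking A's sense as positive: L = (1.002)(2200) = 2204 kg·m²·rpm.
Combined I = 1.002 + 1.542 = 2.543 kg·m².
ω_f = L / I = 2204 / 2.543 = 866.5 rpm.

|ω_f| ≈ 867 rpm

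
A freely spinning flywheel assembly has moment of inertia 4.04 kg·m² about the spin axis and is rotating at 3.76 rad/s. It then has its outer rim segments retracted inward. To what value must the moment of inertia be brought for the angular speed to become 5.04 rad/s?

I₂ ≈ 3.01 kg·m²

No external torque acts about the spin axis, so angular momentum is conserved.
I₂ = I₁ω₁ / ω₂ = (4.04)(3.76) / (5.04) = 3.014 kg·m².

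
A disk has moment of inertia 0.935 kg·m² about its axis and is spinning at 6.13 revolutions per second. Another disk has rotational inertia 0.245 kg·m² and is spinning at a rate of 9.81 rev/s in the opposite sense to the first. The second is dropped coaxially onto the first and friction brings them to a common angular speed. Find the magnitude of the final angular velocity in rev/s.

No external torque acts about the common axis, so total angular momentum is conserved.
Taking A's sense as positive: L = (0.9350)(6.13) − (0.2450)(9.81) = 3.328 kg·m²·rev/s.
Combined I = 0.9350 + 0.2450 = 1.180 kg·m².
ω_f = L / I = 3.328 / 1.180 = 2.820 rev/s.

|ω_f| ≈ 2.82 rev/s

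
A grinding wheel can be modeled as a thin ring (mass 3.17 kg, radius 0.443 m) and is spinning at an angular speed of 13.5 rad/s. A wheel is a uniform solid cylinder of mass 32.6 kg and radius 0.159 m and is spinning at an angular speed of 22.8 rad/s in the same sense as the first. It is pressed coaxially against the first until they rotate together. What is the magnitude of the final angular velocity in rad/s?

No external torque acts about the common axis, so total angular momentum is conserved.
Moments of inertia: I_A = (3.17)(0.443)² = 0.6221 kg·m²; I_B = ½(32.6)(0.159)² = 0.4121 kg·m².
Taking A's sense as positive: L = (0.6221)(13.5) + (0.4121)(22.8) = 17.79 kg·m²·rad/s.
Combined I = 0.6221 + 0.4121 = 1.034 kg·m².
ω_f = L / I = 17.79 / 1.034 = 17.21 rad/s.

|ω_f| ≈ 17.2 rad/s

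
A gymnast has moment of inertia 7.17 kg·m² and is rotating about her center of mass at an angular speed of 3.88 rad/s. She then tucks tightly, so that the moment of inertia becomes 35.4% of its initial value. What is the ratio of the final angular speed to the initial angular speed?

No external torque acts about the spin axis, so angular momentum is conserved.
I₂ = 0.354 × 7.17 = 2.538 kg·m².
ω₂/ω₁ = I₁/I₂ = 7.170 / 2.538 = 2.825.

ω₂/ω₁ ≈ 2.82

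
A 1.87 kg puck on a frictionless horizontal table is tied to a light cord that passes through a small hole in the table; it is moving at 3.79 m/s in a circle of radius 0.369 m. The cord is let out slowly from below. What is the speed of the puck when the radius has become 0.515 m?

v₂ ≈ 2.72 m/s

Central (radial) force ⇒ zero torque about the center ⇒ m v r is constant.
v₂ = v₁ r₁ / r₂ = (3.79)(0.369) / (0.515) = 2.716 m/s.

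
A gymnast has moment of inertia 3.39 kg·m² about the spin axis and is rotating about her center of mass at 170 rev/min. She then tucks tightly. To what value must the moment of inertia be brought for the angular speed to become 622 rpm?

No external torque acts about the spin axis, so angular momentum is conserved.
I₂ = I₁ω₁ / ω₂ = (3.39)(170) / (622) = 0.9265 kg·m².

I₂ ≈ 0.927 kg·m²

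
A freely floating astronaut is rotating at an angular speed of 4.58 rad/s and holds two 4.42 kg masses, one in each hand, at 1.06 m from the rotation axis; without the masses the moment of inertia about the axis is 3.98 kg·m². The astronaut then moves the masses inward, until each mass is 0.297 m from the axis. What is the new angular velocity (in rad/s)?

No external torque acts about the spin axis, so angular momentum is conserved.
I₁ = 3.98 + 2(4.42)(1.06)² = 13.91 kg·m²; I₂ = 3.98 + 2(4.42)(0.297)² = 4.760 kg·m².
ω₂ = I₁ω₁ / I₂ = (13.91)(4.58 rad/s) / (4.760) = 13.39 rad/s.

ω₂ ≈ 13.4 rad/s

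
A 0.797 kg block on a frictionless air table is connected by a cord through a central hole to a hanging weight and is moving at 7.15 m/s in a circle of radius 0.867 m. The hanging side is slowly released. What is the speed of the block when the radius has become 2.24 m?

v₂ ≈ 2.77 m/s

The only horizontal force on the mass is along the cord (radial), so it exerts no torque about the hole and angular momentum m v r is conserved.
v₂ = v₁ r₁ / r₂ = (7.15)(0.867) / (2.24) = 2.767 m/s.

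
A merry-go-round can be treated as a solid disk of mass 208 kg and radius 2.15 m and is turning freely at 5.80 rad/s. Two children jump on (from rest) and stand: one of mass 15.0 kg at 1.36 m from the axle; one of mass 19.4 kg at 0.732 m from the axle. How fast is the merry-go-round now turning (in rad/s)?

ω_f ≈ 5.37 rad/s

The added mass arrives with no angular momentum about the axle, and any external torque about the axle is negligible, so the system's angular momentum is conserved.
I_p = ½(208)(2.15)² = 480.7 kg·m².
Added inertia Σmr² = (15.0)(1.36)² + (19.4)(0.732)² = 38.14 kg·m²; I_f = 480.7 + 38.14 = 518.9 kg·m².
ω_f = I_p ω_i / I_f = (480.7)(5.80) / 518.9 = 5.374 rad/s.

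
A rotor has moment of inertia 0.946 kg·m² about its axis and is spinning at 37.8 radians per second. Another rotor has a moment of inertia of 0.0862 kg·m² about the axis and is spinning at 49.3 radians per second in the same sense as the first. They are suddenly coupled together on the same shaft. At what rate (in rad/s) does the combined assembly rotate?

No external torque acts about the common axis, so total angular momentum is conserved.
Taking A's sense as positive: L = (0.9460)(37.8) + (0.08620)(49.3) = 40.01 kg·m²·rad/s.
Combined I = 0.9460 + 0.08620 = 1.032 kg·m².
ω_f = L / I = 40.01 / 1.032 = 38.76 rad/s.

|ω_f| ≈ 38.8 rad/s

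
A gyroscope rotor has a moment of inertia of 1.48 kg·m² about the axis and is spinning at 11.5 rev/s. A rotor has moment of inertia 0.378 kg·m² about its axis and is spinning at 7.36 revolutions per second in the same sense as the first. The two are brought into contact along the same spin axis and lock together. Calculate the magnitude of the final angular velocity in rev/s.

The coupling torques are internal; angular momentum about the shared axis is conserved.
Taking A's sense as positive: L = (1.480)(11.5) + (0.3780)(7.36) = 19.80 kg·m²·rev/s.
Combined I = 1.480 + 0.3780 = 1.858 kg·m².
ω_f = L / I = 19.80 / 1.858 = 10.66 rev/s.

|ω_f| ≈ 10.7 rev/s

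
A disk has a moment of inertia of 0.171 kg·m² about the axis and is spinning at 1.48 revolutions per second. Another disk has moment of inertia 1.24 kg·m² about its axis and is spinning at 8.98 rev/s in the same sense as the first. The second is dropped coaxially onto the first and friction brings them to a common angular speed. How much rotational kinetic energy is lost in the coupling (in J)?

ΔKE lost ≈ 167 J

The coupling torques are internal; angular momentum about the shared axis is conserved.
Taking A's sense as positive: L = (0.1710)(1.48) + (1.240)(8.98) = 11.39 kg·m²·rev/s.
Combined I = 0.1710 + 1.240 = 1.411 kg·m².
ω_f = L / I = 11.39 / 1.411 = 8.071 rev/s.
KE_i = ½ΣIω² = 1981 J; KE_f = ½(1.411)(50.71)² = 1814 J.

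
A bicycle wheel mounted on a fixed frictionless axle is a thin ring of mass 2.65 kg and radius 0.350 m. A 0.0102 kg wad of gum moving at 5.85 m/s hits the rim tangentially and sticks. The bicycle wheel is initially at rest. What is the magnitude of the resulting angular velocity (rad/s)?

The axle reaction passes through the axle and exerts no torque about it; angular momentum about the axle is conserved through the impact.
I_p = (2.65)(0.350)² = 0.3246 kg·m². Taking the sense of the wad of gum's angular momentum as positive, L_{wad} = m v R = (0.0102)(5.85)(0.350) = 0.02088 kg·m²/s.
L_i = 0 + 0.02088 = 0.02088 kg·m²/s.
After sticking, I_f = I_p + m R² = 0.3246 + (0.0102)(0.350)² = 0.3259 kg·m².
ω_f = L_i / I_f = 0.02088 / 0.3259 = 0.06409 rad/s.

|ω_f| ≈ 0.0641 rad/s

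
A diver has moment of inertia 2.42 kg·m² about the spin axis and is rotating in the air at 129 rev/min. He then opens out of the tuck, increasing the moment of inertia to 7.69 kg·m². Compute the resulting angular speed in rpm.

ω₂ ≈ 40.6 rpm

No external torque acts about the spin axis, so angular momentum is conserved.
ω₂ = I₁ω₁ / I₂ = (2.420)(129 rpm) / (7.690) = 40.60 rpm.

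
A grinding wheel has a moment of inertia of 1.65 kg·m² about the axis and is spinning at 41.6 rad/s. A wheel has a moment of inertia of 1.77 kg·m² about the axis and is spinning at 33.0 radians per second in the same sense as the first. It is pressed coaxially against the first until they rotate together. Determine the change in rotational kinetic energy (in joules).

No external torque acts about the common axis, so total angular momentum is conserved.
Taking A's sense as positive: L = (1.650)(41.6) + (1.770)(33.0) = 127.1 kg·m²·rad/s.
Combined I = 1.650 + 1.770 = 3.420 kg·m².
ω_f = L / I = 127.1 / 3.420 = 37.15 rad/s.
KE_i = ½ΣIω² = 2391 J; KE_f = ½(3.420)(37.15)² = 2360 J.

ΔKE ≈ -31.6 J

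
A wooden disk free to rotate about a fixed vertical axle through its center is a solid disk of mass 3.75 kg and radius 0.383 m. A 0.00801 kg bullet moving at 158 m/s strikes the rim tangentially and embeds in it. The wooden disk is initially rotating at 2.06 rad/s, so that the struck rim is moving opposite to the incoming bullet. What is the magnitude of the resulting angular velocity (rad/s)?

About the axle the impulsive forces during the collision are internal, so angular momentum about that axis is conserved.
I_p = ½(3.75)(0.383)² = 0.2750 kg·m². Taking the sense of the bullet's angular momentum as positive, L_{bullet} = m v R = (0.00801)(158)(0.383) = 0.4847 kg·m²/s.
L_i = −I_p ω_p + m v R = −(0.2750)(2.06) + 0.4847 = -0.08187 kg·m²/s.
After sticking, I_f = I_p + m R² = 0.2750 + (0.00801)(0.383)² = 0.2762 kg·m².
ω_f = L_i / I_f = -0.08187 / 0.2762 = -0.2964 rad/s.

|ω_f| ≈ 0.296 rad/s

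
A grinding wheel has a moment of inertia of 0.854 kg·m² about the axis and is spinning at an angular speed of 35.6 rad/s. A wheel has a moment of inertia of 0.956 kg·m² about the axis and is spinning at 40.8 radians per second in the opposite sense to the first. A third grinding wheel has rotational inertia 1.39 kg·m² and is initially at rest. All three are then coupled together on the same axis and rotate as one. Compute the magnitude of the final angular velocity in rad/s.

No external torque acts about the common axis, so total angular momentum is conserved.
Taking A's sense as positive: L = (0.8540)(35.6) − (0.9560)(40.8) = -8.602 kg·m²·rad/s.
Combined I = 0.8540 + 0.9560 + 1.390 = 3.200 kg·m².
ω_f = L / I = -8.602 / 3.200 = -2.688 rad/s.

|ω_f| ≈ 2.69 rad/s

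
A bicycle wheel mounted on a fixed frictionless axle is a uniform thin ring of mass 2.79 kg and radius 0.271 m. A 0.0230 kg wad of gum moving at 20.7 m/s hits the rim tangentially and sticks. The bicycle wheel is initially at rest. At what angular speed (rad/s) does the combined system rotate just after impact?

|ω_f| ≈ 0.625 rad/s

The axle reaction passes through the axle and exerts no torque about it; angular momentum about the axle is conserved through the impact.
I_p = (2.79)(0.271)² = 0.2049 kg·m². Taking the sense of the wad of gum's angular momentum as positive, L_{wad} = m v R = (0.0230)(20.7)(0.271) = 0.1290 kg·m²/s.
L_i = 0 + 0.1290 = 0.1290 kg·m²/s.
After sticking, I_f = I_p + m R² = 0.2049 + (0.0230)(0.271)² = 0.2066 kg·m².
ω_f = L_i / I_f = 0.1290 / 0.2066 = 0.6245 rad/s.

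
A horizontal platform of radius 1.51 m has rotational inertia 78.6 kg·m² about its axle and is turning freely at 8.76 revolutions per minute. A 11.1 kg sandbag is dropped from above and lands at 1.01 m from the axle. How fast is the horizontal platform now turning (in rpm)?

ω_f ≈ 7.66 rpm

The added mass arrives with no angular momentum about the axle, and any external torque about the axle is negligible, so the system's angular momentum is conserved.
Added inertia Σmr² = (11.1)(1.01)² = 11.32 kg·m²; I_f = 78.60 + 11.32 = 89.92 kg·m².
ω_f = I_p ω_i / I_f = (78.60)(8.76) / 89.92 = 7.657 rpm.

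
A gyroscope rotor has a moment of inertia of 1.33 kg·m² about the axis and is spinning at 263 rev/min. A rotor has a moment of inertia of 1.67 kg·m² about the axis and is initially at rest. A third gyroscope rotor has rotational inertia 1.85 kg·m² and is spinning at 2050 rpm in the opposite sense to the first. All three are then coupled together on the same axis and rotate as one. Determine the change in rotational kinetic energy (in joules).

ΔKE ≈ -29700 J

The coupling torques are internal; angular momentum about the shared axis is conserved.
Taking A's sense as positive: L = (1.330)(263) − (1.850)(2050) = -3443 kg·m²·rpm.
Combined I = 1.330 + 1.670 + 1.850 = 4.850 kg·m².
ω_f = L / I = -3443 / 4.850 = -709.8 rpm.
KE_i = ½ΣIω² = 43130 J; KE_f = ½(4.850)(74.33)² = 13400 J.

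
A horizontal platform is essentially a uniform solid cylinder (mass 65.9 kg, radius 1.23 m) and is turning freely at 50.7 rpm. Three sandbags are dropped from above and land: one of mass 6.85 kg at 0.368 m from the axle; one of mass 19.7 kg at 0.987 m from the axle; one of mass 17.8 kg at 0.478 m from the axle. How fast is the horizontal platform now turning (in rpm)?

No external torque acts about the axle; L_before = L_after.
I_p = ½(65.9)(1.23)² = 49.85 kg·m².
Added inertia Σmr² = (6.85)(0.368)² + (19.7)(0.987)² + (17.8)(0.478)² = 24.19 kg·m²; I_f = 49.85 + 24.19 = 74.04 kg·m².
ω_f = I_p ω_i / I_f = (49.85)(50.7) / 74.04 = 34.14 rpm.

ω_f ≈ 34.1 rpm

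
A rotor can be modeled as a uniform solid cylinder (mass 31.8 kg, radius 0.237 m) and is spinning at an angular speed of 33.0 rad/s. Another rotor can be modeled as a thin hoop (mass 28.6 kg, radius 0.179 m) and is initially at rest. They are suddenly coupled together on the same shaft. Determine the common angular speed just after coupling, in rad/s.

|ω_f| ≈ 16.3 rad/s

The coupling torques are internal; angular momentum about the shared axis is conserved.
Moments of inertia: I_A = ½(31.8)(0.237)² = 0.8931 kg·m²; I_B = (28.6)(0.179)² = 0.9164 kg·m².
Taking A's sense as positive: L = (0.8931)(33.0) = 29.47 kg·m²·rad/s.
Combined I = 0.8931 + 0.9164 = 1.809 kg·m².
ω_f = L / I = 29.47 / 1.809 = 16.29 rad/s.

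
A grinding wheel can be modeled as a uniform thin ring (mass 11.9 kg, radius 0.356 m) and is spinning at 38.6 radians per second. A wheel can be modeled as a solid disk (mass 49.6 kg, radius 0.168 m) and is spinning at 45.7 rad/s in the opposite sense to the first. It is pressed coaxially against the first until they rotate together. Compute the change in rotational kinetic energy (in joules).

No external torque acts about the common axis, so total angular momentum is conserved.
Moments of inertia: I_A = (11.9)(0.356)² = 1.508 kg·m²; I_B = ½(49.6)(0.168)² = 0.7000 kg·m².
Taking A's sense as positive: L = (1.508)(38.6) − (0.7000)(45.7) = 26.23 kg·m²·rad/s.
Combined I = 1.508 + 0.7000 = 2.208 kg·m².
ω_f = L / I = 26.23 / 2.208 = 11.88 rad/s.
KE_i = ½ΣIω² = 1854 J; KE_f = ½(2.208)(11.88)² = 155.8 J.

ΔKE ≈ -1700 J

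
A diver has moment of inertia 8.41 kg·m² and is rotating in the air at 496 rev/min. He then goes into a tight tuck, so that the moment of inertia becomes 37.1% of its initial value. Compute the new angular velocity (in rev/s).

No external torque acts about the spin axis, so angular momentum is conserved.
I₂ = 0.371 × 8.41 = 3.120 kg·m².
ω₂ = I₁ω₁ / I₂ = (8.410)(496 rpm) / (3.120) = 1337 rpm = 22.28 rev/s.

ω₂ ≈ 22.3 rev/s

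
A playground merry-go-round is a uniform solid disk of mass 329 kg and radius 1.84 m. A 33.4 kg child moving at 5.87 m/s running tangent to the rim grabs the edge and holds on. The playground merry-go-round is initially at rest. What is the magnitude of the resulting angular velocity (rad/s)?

|ω_f| ≈ 0.538 rad/s

About the axle the impulsive forces during the collision are internal, so angular momentum about that axis is conserved.
I_p = ½(329)(1.84)² = 556.9 kg·m². Taking the sense of the child's angular momentum as positive, L_{child} = m v R = (33.4)(5.87)(1.84) = 360.7 kg·m²/s.
L_i = 0 + 360.7 = 360.7 kg·m²/s.
After sticking, I_f = I_p + m R² = 556.9 + (33.4)(1.84)² = 670.0 kg·m².
ω_f = L_i / I_f = 360.7 / 670.0 = 0.5384 rad/s.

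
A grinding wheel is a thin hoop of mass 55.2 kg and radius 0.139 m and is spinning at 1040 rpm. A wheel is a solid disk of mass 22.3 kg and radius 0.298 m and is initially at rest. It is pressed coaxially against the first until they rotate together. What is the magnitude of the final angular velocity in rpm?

No external torque acts about the common axis, so total angular momentum is conserved.
Moments of inertia: I_A = (55.2)(0.139)² = 1.067 kg·m²; I_B = ½(22.3)(0.298)² = 0.9902 kg·m².
Taking A's sense as positive: L = (1.067)(1040) = 1109 kg·m²·rpm.
Combined I = 1.067 + 0.9902 = 2.057 kg·m².
ω_f = L / I = 1109 / 2.057 = 539.3 rpm.

|ω_f| ≈ 539 rpm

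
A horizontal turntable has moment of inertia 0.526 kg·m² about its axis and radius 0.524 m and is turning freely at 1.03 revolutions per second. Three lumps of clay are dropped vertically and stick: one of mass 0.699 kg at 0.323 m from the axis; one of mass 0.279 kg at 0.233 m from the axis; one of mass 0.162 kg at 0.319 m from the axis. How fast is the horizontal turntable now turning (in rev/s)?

No external torque acts about the axis; L_before = L_after.
Added inertia Σmr² = (0.699)(0.323)² + (0.279)(0.233)² + (0.162)(0.319)² = 0.1046 kg·m²; I_f = 0.5260 + 0.1046 = 0.6306 kg·m².
ω_f = I_p ω_i / I_f = (0.5260)(1.03) / 0.6306 = 0.8592 rev/s.

ω_f ≈ 0.859 rev/s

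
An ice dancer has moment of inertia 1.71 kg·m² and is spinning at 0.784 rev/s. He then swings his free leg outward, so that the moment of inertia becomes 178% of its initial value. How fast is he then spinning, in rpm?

ω₂ ≈ 26.4 rpm

No external torque acts about the spin axis, so angular momentum is conserved.
I₂ = 1.78 × 1.71 = 3.044 kg·m².
ω₂ = I₁ω₁ / I₂ = (1.710)(0.784 rev/s) / (3.044) = 0.4404 rev/s = 26.43 rpm.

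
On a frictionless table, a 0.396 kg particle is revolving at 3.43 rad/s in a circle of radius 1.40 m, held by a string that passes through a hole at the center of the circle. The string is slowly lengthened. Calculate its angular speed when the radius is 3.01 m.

ω₂ ≈ 0.742 rad/s

The constraining force is radial, so m r² ω about the center is conserved.
ω₂ = ω₁ (r₁/r₂)² = (3.43)(1.40/3.01)² = 0.7420 rad/s.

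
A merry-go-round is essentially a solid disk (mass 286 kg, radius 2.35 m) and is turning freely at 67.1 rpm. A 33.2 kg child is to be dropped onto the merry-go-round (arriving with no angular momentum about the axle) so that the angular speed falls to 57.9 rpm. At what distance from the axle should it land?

No external torque acts about the axle; L_before = L_after.
I_p = ½(286)(2.35)² = 789.7 kg·m².
I_p ω_i = (I_p + m r²) ω_f ⇒ m r² = I_p(ω_i/ω_f − 1) = 789.7(67.1/57.9 − 1) = 125.5 kg·m².
r = √(125.5/33.2) = 1.944 m.

r ≈ 1.94 m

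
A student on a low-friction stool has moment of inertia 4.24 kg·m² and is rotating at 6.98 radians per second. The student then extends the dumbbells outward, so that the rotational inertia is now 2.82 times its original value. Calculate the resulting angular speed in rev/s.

With no external torque about the axis, L is conserved: I₁ω₁ = I₂ω₂.
I₂ = 2.82 × 4.24 = 11.96 kg·m².
ω₂ = I₁ω₁ / I₂ = (4.240)(6.98 rad/s) / (11.96) = 2.475 rad/s = 0.3939 rev/s.

ω₂ ≈ 0.394 rev/s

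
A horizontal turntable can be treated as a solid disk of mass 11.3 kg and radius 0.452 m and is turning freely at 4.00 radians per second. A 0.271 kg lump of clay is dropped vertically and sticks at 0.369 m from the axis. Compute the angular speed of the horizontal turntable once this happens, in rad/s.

No external torque acts about the axis; L_before = L_after.
I_p = ½(11.3)(0.452)² = 1.154 kg·m².
Added inertia Σmr² = (0.271)(0.369)² = 0.03690 kg·m²; I_f = 1.154 + 0.03690 = 1.191 kg·m².
ω_f = I_p ω_i / I_f = (1.154)(4.00) / 1.191 = 3.876 rad/s.

ω_f ≈ 3.88 rad/s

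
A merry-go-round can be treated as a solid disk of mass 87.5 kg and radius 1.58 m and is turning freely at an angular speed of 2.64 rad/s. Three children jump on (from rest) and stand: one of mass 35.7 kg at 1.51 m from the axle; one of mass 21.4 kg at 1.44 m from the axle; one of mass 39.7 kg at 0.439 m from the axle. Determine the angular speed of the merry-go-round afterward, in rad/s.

ω_f ≈ 1.19 rad/s

The added mass arrives with no angular momentum about the axle, and any external torque about the axle is negligible, so the system's angular momentum is conserved.
I_p = ½(87.5)(1.58)² = 109.2 kg·m².
Added inertia Σmr² = (35.7)(1.51)² + (21.4)(1.44)² + (39.7)(0.439)² = 133.4 kg·m²; I_f = 109.2 + 133.4 = 242.6 kg·m².
ω_f = I_p ω_i / I_f = (109.2)(2.64) / 242.6 = 1.188 rad/s.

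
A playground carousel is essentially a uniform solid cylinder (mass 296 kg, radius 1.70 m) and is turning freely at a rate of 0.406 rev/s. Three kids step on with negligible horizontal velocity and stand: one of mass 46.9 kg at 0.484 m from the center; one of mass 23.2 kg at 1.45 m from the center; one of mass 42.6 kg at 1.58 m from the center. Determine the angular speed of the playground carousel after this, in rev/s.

ω_f ≈ 0.292 rev/s

No external torque acts about the center; L_before = L_after.
I_p = ½(296)(1.70)² = 427.7 kg·m².
Added inertia Σmr² = (46.9)(0.484)² + (23.2)(1.45)² + (42.6)(1.58)² = 166.1 kg·m²; I_f = 427.7 + 166.1 = 593.8 kg·m².
ω_f = I_p ω_i / I_f = (427.7)(0.406) / 593.8 = 0.2924 rev/s.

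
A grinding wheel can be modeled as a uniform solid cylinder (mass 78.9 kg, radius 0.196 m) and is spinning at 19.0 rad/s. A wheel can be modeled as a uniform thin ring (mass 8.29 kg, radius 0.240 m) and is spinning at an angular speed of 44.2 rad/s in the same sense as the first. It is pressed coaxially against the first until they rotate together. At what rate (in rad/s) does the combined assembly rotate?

|ω_f| ≈ 25.0 rad/s

No external torque acts about the common axis, so total angular momentum is conserved.
Moments of inertia: I_A = ½(78.9)(0.196)² = 1.516 kg·m²; I_B = (8.29)(0.240)² = 0.4775 kg·m².
Taking A's sense as positive: L = (1.516)(19.0) + (0.4775)(44.2) = 49.90 kg·m²·rad/s.
Combined I = 1.516 + 0.4775 = 1.993 kg·m².
ω_f = L / I = 49.90 / 1.993 = 25.04 rad/s.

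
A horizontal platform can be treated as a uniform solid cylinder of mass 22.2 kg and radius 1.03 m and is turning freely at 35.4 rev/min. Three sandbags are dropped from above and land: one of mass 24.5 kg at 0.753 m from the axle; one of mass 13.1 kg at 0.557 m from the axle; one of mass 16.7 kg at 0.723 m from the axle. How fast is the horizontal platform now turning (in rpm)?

ω_f ≈ 10.8 rpm

No external torque acts about the axle; L_before = L_after.
I_p = ½(22.2)(1.03)² = 11.78 kg·m².
Added inertia Σmr² = (24.5)(0.753)² + (13.1)(0.557)² + (16.7)(0.723)² = 26.69 kg·m²; I_f = 11.78 + 26.69 = 38.46 kg·m².
ω_f = I_p ω_i / I_f = (11.78)(35.4) / 38.46 = 10.84 rpm.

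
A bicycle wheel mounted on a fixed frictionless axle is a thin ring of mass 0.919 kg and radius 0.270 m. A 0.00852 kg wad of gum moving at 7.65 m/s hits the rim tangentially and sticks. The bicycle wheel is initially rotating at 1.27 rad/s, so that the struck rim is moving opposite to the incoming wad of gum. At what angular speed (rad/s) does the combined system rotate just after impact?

About the axle the impulsive forces during the collision are internal, so angular momentum about that axis is conserved.
I_p = (0.919)(0.270)² = 0.06700 kg·m². Taking the sense of the wad of gum's angular momentum as positive, L_{wad} = m v R = (0.00852)(7.65)(0.270) = 0.01760 kg·m²/s.
L_i = −I_p ω_p + m v R = −(0.06700)(1.27) + 0.01760 = -0.06749 kg·m²/s.
After sticking, I_f = I_p + m R² = 0.06700 + (0.00852)(0.270)² = 0.06762 kg·m².
ω_f = L_i / I_f = -0.06749 / 0.06762 = -0.9981 rad/s.

|ω_f| ≈ 0.998 rad/s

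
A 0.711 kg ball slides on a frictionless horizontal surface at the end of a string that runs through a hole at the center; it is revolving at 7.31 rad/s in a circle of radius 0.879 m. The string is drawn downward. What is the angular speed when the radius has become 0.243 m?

The constraining force is radial, so m r² ω about the center is conserved.
ω₂ = ω₁ (r₁/r₂)² = (7.31)(0.879/0.243)² = 95.65 rad/s.

ω₂ ≈ 95.6 rad/s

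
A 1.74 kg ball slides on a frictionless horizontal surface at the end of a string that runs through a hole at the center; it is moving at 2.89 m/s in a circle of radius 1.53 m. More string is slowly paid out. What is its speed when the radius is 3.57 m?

v₂ ≈ 1.24 m/s

Central (radial) force ⇒ zero torque about the center ⇒ m v r is constant.
v₂ = v₁ r₁ / r₂ = (2.89)(1.53) / (3.57) = 1.239 m/s.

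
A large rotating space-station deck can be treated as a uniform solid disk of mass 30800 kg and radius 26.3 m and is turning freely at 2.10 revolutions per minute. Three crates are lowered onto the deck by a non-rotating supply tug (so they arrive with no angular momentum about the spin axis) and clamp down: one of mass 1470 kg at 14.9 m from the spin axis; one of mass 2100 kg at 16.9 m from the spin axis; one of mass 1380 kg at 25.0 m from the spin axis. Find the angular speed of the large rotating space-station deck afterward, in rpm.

ω_f ≈ 1.80 rpm

No external torque acts about the spin axis; L_before = L_after.
I_p = ½(30800)(26.3)² = 1.065e+07 kg·m².
Added inertia Σmr² = (1470)(14.9)² + (2100)(16.9)² + (1380)(25.0)² = 1.789e+06 kg·m²; I_f = 1.065e+07 + 1.789e+06 = 1.244e+07 kg·m².
ω_f = I_p ω_i / I_f = (1.065e+07)(2.10) / 1.244e+07 = 1.798 rpm.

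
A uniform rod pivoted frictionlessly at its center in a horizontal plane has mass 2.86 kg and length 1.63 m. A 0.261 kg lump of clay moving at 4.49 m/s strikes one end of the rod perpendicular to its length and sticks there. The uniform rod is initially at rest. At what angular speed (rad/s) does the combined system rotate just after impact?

About the pivot the impulsive forces during the collision are internal, so angular momentum about that axis is conserved.
I_p = (1/12)(2.86)(1.63)² = 0.6332 kg·m². Taking the sense of the lump of clay's angular momentum as positive, L_{lump} = m v R = (0.261)(4.49)(1.63/2) = 0.9551 kg·m²/s.
L_i = 0 + 0.9551 = 0.9551 kg·m²/s.
After sticking, I_f = I_p + m R² = 0.6332 + (0.261)(1.63/2)² = 0.8066 kg·m².
ω_f = L_i / I_f = 0.9551 / 0.8066 = 1.184 rad/s.

|ω_f| ≈ 1.18 rad/s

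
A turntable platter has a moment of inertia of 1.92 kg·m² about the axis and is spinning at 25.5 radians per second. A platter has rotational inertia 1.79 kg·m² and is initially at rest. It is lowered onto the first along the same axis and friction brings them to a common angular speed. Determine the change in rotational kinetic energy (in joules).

No external torque acts about the common axis, so total angular momentum is conserved.
Taking A's sense as positive: L = (1.920)(25.5) = 48.96 kg·m²·rad/s.
Combined I = 1.920 + 1.790 = 3.710 kg·m².
ω_f = L / I = 48.96 / 3.710 = 13.20 rad/s.
KE_i = ½ΣIω² = 624.2 J; KE_f = ½(3.710)(13.20)² = 323.1 J.

ΔKE ≈ -301 J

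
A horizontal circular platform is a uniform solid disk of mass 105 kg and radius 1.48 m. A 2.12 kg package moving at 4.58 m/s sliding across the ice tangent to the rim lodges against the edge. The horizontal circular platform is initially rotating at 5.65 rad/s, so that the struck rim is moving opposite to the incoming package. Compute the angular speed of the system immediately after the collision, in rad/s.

|ω_f| ≈ 5.31 rad/s

The axle reaction passes through the central axle and exerts no torque about it; angular momentum about the central axle is conserved through the impact.
I_p = ½(105)(1.48)² = 115.0 kg·m². Taking the sense of the package's angular momentum as positive, L_{package} = m v R = (2.12)(4.58)(1.48) = 14.37 kg·m²/s.
L_i = −I_p ω_p + m v R = −(115.0)(5.65) + 14.37 = -635.4 kg·m²/s.
After sticking, I_f = I_p + m R² = 115.0 + (2.12)(1.48)² = 119.6 kg·m².
ω_f = L_i / I_f = -635.4 / 119.6 = -5.311 rad/s.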